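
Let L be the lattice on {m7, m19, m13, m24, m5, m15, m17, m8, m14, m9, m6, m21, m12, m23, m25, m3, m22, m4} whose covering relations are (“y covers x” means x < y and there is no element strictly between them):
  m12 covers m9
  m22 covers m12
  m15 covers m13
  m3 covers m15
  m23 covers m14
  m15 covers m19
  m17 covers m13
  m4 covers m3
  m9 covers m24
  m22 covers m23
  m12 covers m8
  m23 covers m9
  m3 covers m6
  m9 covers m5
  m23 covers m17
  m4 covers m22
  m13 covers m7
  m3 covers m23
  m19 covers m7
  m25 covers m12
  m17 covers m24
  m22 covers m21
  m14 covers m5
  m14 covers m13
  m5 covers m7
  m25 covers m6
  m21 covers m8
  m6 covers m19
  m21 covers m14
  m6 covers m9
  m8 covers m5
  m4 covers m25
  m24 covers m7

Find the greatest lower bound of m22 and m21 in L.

m21

Common lower bounds of {m22, m21}: m13, m14, m21, m5, m7, m8.
The greatest among these is m21.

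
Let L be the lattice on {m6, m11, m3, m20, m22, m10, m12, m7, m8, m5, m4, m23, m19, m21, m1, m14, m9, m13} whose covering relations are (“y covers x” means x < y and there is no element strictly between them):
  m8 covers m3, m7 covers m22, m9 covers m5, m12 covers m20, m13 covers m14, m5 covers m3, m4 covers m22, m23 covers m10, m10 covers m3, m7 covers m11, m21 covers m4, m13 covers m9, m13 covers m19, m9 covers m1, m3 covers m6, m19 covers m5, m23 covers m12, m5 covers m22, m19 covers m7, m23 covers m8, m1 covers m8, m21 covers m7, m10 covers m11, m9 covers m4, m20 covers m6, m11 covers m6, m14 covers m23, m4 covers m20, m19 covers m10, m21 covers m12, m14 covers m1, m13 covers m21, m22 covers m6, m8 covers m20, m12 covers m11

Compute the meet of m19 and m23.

m10

Common lower bounds of {m19, m23}: m10, m11, m3, m6.
The greatest among these is m10.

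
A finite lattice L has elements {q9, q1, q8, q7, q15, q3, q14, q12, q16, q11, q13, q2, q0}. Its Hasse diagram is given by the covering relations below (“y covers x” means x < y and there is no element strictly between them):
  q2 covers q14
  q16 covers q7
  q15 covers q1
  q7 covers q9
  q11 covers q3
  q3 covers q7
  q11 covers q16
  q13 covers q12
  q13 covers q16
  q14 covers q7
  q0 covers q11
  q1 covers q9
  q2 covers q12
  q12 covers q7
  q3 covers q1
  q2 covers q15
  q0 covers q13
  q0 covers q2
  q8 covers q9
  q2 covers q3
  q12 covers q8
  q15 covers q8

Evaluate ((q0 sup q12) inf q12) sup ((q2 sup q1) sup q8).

q0 ∨ q12 = q0
q0 ∧ q12 = q12
q2 ∨ q1 = q2
q2 ∨ q8 = q2
q12 ∨ q2 = q2

q2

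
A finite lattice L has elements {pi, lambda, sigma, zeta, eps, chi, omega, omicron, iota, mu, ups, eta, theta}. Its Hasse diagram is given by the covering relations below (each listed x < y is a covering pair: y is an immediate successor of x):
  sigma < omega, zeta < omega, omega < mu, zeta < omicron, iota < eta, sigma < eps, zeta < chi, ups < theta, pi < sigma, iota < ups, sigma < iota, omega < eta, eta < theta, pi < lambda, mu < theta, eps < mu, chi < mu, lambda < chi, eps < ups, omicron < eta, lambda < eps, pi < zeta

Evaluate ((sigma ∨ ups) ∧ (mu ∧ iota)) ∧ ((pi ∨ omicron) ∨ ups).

sigma ∨ ups = ups
mu ∧ iota = sigma
ups ∧ sigma = sigma
pi ∨ omicron = omicron
omicron ∨ ups = theta
sigma ∧ theta = sigma

sigma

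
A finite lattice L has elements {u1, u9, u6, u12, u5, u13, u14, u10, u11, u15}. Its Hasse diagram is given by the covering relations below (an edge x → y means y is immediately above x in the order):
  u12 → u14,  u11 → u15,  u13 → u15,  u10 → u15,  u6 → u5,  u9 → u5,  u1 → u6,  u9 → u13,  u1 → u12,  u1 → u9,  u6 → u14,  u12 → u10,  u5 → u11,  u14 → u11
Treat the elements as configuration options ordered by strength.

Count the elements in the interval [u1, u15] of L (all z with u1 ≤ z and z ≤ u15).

The interval [u1, u15] = {u1, u10, u11, u12, u13, u14, u15, u5, u6, u9}, which has 10 elements.

10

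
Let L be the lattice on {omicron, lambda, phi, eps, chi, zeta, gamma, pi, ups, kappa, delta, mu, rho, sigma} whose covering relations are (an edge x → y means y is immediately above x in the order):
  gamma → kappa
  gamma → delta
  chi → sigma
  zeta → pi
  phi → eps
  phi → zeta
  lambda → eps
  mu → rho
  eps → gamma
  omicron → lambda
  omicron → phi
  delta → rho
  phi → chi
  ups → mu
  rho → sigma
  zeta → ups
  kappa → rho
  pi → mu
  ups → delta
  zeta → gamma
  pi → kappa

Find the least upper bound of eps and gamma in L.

Common upper bounds of {eps, gamma}: delta, gamma, kappa, rho, sigma.
The least among these is gamma.

gamma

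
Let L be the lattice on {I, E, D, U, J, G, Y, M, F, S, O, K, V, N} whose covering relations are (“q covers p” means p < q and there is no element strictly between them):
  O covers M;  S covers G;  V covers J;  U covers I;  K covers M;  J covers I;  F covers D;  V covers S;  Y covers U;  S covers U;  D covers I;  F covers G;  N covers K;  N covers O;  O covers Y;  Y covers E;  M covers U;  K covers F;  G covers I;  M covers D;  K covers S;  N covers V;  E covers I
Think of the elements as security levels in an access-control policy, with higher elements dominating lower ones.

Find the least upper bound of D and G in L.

Common upper bounds of {D, G}: F, K, N.
The least among these is F.

F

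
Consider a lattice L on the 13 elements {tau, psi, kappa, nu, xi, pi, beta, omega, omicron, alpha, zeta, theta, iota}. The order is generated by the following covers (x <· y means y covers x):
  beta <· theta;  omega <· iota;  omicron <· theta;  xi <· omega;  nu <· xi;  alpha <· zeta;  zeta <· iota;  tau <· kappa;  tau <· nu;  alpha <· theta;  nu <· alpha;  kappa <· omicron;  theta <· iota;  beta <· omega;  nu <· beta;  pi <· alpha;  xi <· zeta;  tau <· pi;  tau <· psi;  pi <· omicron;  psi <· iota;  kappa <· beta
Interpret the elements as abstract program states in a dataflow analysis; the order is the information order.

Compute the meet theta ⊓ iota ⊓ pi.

pi

Common lower bounds of {theta, iota, pi}: pi, tau.
The greatest among these is pi.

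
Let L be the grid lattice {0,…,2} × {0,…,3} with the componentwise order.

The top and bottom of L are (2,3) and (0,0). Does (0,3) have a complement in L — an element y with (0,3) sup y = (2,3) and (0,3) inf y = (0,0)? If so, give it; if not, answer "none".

Need y with (0,3) ∨ y = (2,3) and (0,3) ∧ y = (0,0).
Checking each element gives: (2,0).

(2,0)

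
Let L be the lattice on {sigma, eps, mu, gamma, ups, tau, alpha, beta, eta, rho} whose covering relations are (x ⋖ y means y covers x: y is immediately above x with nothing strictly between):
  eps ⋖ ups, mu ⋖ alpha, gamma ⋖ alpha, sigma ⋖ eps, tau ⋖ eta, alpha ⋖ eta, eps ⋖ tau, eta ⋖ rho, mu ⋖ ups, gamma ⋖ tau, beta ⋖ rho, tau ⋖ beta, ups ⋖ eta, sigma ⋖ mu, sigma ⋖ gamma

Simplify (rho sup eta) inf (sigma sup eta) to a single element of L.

eta

rho ∨ eta = rho
sigma ∨ eta = eta
rho ∧ eta = eta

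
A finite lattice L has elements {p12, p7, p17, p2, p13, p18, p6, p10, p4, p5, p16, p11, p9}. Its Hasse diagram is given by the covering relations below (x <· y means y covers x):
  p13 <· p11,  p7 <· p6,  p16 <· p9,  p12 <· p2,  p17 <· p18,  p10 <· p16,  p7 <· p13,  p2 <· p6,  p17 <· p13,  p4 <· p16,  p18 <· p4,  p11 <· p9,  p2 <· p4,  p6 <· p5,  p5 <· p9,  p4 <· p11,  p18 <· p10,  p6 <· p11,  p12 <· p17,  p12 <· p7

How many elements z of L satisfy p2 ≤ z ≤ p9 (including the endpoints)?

The interval [p2, p9] = {p11, p16, p2, p4, p5, p6, p9}, which has 7 elements.

7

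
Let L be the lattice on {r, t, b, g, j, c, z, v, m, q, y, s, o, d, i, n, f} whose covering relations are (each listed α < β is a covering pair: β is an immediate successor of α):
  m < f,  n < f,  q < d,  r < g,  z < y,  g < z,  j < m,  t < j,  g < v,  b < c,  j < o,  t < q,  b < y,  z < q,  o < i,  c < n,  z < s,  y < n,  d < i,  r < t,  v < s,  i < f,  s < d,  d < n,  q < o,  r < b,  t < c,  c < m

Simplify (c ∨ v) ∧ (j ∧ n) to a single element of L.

t

c ∨ v = n
j ∧ n = t
n ∧ t = t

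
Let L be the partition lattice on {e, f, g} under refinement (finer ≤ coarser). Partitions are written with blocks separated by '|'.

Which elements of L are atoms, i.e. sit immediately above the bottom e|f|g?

ef|g, eg|f, e|fg

The atoms are exactly the elements that cover e|f|g: ef|g, eg|f, e|fg.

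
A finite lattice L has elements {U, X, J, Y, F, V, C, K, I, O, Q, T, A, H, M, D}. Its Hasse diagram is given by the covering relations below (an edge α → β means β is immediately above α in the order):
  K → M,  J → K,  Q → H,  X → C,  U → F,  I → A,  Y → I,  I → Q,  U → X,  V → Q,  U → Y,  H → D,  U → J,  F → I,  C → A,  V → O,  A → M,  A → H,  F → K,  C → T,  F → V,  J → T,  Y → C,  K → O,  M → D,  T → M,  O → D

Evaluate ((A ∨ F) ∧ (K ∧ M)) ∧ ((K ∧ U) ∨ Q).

A ∨ F = A
K ∧ M = K
A ∧ K = F
K ∧ U = U
U ∨ Q = Q
F ∧ Q = F

F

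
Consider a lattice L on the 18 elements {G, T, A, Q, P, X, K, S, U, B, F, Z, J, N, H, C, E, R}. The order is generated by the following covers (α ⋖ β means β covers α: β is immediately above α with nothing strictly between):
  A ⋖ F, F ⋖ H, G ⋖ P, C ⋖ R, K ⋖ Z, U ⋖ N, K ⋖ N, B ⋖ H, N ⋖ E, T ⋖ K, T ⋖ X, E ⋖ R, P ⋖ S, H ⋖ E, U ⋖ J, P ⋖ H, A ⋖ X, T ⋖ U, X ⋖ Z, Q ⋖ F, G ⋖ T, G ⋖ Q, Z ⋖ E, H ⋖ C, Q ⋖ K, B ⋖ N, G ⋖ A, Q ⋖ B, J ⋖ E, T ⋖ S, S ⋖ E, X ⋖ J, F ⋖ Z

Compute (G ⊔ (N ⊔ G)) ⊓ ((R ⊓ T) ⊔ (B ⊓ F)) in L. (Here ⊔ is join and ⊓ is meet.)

N ∨ G = N
G ∨ N = N
R ∧ T = T
B ∧ F = Q
T ∨ Q = K
N ∧ K = K

K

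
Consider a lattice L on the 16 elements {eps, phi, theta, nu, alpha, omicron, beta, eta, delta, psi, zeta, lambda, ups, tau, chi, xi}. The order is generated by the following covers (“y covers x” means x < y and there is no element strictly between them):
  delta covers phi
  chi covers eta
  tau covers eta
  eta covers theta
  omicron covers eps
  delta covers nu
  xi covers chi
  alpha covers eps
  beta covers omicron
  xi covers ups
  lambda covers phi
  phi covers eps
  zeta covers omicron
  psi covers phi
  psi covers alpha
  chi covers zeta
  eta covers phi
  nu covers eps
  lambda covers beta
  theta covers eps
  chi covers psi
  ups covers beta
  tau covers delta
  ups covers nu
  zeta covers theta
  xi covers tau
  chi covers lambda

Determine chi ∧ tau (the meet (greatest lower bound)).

eta

Common lower bounds of {chi, tau}: eps, eta, phi, theta.
The greatest among these is eta.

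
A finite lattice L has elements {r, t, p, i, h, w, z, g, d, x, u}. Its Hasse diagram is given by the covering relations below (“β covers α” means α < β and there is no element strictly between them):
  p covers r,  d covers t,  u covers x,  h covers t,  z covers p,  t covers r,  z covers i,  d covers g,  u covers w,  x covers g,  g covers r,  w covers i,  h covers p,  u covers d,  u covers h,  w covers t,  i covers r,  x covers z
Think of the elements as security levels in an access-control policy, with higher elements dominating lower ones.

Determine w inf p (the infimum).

r

Common lower bounds of {w, p}: r.
The greatest among these is r.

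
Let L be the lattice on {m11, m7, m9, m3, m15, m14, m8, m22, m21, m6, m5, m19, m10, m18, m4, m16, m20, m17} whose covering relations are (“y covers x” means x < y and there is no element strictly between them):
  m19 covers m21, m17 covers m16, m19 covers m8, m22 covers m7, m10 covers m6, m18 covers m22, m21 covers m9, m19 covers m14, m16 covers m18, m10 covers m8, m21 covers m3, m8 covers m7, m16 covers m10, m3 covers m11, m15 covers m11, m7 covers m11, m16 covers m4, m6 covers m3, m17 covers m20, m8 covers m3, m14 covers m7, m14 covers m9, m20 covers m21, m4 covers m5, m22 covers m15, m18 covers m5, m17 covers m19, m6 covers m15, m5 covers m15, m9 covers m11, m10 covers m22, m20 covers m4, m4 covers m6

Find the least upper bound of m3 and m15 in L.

Common upper bounds of {m3, m15}: m10, m16, m17, m20, m4, m6.
The least among these is m6.

m6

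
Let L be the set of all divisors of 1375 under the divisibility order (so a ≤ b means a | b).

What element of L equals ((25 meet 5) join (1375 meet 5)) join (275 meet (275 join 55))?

275

25 ∧ 5 = 5
1375 ∧ 5 = 5
5 ∨ 5 = 5
275 ∨ 55 = 275
275 ∧ 275 = 275
5 ∨ 275 = 275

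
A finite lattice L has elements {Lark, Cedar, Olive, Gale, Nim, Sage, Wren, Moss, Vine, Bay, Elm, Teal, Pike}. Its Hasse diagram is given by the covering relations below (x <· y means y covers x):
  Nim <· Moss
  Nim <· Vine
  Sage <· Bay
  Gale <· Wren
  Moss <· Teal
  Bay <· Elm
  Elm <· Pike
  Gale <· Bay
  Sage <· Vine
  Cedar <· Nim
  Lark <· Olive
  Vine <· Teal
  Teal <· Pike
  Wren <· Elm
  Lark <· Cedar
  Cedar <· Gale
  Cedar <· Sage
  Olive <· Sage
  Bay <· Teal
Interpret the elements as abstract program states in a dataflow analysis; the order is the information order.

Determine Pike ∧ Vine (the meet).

Vine

Common lower bounds of {Pike, Vine}: Cedar, Lark, Nim, Olive, Sage, Vine.
The greatest among these is Vine.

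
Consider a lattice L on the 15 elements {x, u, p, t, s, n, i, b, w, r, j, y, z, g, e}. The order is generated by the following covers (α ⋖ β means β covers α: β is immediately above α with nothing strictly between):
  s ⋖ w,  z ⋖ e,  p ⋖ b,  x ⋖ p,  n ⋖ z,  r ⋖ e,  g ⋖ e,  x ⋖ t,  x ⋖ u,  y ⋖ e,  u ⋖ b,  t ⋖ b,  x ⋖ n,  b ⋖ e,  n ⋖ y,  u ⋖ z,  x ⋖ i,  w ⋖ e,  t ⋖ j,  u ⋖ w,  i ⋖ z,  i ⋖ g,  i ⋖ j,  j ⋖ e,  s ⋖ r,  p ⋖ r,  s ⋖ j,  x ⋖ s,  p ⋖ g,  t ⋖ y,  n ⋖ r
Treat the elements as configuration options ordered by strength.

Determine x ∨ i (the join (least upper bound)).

Common upper bounds of {x, i}: e, g, i, j, z.
The least among these is i.

i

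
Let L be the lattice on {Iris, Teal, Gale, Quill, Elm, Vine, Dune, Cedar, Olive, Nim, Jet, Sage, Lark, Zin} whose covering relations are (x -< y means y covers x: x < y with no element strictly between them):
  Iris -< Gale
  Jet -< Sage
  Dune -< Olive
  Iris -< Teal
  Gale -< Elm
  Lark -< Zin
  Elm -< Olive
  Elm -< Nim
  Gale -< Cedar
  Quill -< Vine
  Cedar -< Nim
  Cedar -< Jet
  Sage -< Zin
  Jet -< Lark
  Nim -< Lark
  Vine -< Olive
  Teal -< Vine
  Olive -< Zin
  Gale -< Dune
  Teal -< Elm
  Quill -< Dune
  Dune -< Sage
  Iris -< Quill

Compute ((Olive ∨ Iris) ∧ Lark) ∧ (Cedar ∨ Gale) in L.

Gale

Olive ∨ Iris = Olive
Olive ∧ Lark = Elm
Cedar ∨ Gale = Cedar
Elm ∧ Cedar = Gale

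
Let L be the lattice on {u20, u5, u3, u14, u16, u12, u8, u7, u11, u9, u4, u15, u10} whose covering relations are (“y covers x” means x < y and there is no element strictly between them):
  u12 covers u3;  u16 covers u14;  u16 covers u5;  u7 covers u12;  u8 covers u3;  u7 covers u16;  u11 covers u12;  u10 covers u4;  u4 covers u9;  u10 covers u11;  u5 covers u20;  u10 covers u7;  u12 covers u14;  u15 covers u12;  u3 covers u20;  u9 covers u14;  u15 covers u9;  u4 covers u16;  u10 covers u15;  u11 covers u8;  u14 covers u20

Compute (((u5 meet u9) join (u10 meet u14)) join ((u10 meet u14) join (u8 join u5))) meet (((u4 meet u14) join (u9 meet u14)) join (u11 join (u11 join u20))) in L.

u5 ∧ u9 = u20
u10 ∧ u14 = u14
u20 ∨ u14 = u14
u10 ∧ u14 = u14
u8 ∨ u5 = u10
u14 ∨ u10 = u10
u14 ∨ u10 = u10
u4 ∧ u14 = u14
u9 ∧ u14 = u14
u14 ∨ u14 = u14
u11 ∨ u20 = u11
u11 ∨ u11 = u11
u14 ∨ u11 = u11
u10 ∧ u11 = u11

u11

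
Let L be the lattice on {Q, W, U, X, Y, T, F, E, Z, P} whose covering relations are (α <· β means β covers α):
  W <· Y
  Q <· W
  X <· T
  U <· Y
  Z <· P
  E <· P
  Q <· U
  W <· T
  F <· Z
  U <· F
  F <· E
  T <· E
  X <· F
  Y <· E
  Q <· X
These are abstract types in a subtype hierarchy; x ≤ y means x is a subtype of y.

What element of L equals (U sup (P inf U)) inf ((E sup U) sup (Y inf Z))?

P ∧ U = U
U ∨ U = U
E ∨ U = E
Y ∧ Z = U
E ∨ U = E
U ∧ E = U

U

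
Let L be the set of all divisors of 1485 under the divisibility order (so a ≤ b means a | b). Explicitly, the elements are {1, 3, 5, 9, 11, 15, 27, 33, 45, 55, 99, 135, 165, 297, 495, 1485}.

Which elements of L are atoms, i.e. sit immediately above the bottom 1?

The atoms are exactly the elements that cover 1: 11, 3, 5.

11, 3, 5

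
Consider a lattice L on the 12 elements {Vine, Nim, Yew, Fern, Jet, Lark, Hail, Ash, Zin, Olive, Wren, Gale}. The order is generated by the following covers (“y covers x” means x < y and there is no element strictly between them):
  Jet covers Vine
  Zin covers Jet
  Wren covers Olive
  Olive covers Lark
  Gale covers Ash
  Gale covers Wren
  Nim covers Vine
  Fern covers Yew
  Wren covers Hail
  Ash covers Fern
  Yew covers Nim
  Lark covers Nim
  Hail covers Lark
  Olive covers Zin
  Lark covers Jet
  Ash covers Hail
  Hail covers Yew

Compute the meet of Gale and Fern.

Fern

Common lower bounds of {Gale, Fern}: Fern, Nim, Vine, Yew.
The greatest among these is Fern.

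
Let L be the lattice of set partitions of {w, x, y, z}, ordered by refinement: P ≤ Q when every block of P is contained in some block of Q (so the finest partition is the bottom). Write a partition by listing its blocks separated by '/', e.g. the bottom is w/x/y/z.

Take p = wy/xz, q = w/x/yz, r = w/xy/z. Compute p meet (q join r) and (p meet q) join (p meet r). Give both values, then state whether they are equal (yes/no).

w/xz/y; w/x/y/z; no

q join r = w/xyz, so p meet (q join r) = wy/xz meet w/xyz = w/xz/y.
p meet q = w/x/y/z and p meet r = w/x/y/z, so (p meet q) join (p meet r) = w/x/y/z join w/x/y/z = w/x/y/z.
Equal: no.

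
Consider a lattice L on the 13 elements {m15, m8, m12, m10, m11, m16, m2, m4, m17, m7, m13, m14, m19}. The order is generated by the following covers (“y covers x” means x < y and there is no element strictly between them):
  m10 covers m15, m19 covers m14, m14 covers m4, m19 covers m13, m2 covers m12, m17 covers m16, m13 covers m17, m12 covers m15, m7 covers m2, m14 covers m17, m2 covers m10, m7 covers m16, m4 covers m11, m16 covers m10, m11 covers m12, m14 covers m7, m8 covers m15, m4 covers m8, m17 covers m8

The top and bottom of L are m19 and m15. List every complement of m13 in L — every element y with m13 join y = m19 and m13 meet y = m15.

Need y with m13 ∨ y = m19 and m13 ∧ y = m15.
Checking each element gives: m11, m12.

m11, m12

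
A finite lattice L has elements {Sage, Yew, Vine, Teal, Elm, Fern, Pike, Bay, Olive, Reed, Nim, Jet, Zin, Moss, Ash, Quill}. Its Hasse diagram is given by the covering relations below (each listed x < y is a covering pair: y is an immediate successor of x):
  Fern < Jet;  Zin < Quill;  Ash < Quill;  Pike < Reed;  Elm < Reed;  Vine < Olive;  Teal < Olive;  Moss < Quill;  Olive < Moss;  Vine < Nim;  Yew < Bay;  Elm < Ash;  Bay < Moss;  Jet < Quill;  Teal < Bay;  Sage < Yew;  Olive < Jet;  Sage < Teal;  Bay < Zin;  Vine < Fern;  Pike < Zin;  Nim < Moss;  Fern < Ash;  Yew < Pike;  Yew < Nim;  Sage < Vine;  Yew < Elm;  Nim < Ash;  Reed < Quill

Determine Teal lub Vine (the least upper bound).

Olive

Common upper bounds of {Teal, Vine}: Jet, Moss, Olive, Quill.
The least among these is Olive.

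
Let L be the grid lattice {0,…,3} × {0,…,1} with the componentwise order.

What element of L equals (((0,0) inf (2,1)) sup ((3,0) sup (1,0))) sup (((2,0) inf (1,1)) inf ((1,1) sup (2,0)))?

(3,0)

(0,0) ∧ (2,1) = (0,0)
(3,0) ∨ (1,0) = (3,0)
(0,0) ∨ (3,0) = (3,0)
(2,0) ∧ (1,1) = (1,0)
(1,1) ∨ (2,0) = (2,1)
(1,0) ∧ (2,1) = (1,0)
(3,0) ∨ (1,0) = (3,0)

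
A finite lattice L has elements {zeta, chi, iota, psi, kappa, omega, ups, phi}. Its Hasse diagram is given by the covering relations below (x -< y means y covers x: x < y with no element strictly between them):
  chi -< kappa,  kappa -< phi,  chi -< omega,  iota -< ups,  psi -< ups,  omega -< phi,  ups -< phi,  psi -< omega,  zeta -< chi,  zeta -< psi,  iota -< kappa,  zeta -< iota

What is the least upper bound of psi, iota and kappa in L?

Common upper bounds of {psi, iota, kappa}: phi.
The least among these is phi.

phi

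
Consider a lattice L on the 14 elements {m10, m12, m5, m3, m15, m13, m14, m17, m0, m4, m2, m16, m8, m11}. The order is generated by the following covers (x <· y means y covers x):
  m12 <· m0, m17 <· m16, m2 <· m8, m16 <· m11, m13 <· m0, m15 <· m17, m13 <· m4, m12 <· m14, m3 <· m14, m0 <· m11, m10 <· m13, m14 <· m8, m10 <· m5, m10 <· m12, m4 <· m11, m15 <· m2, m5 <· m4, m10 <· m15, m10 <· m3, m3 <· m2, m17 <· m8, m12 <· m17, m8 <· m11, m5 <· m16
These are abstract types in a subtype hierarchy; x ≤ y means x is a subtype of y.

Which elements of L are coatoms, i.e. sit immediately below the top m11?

The coatoms are exactly the elements covered by m11: m0, m16, m4, m8.

m0, m16, m4, m8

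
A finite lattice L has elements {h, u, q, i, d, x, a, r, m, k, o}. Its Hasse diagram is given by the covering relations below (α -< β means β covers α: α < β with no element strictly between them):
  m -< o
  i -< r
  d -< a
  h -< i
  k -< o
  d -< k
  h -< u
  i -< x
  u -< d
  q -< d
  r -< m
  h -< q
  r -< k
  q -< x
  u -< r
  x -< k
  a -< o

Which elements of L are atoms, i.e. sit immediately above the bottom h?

i, q, u

The atoms are exactly the elements that cover h: i, q, u.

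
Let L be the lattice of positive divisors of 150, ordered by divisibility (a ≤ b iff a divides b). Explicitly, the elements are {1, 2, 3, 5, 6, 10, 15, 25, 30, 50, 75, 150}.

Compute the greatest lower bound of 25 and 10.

Common lower bounds of {25, 10}: 1, 5.
The greatest among these is 5.

5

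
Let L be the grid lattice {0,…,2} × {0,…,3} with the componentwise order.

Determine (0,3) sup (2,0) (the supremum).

In a product of chains, the join is componentwise max, giving (2,3).

(2,3)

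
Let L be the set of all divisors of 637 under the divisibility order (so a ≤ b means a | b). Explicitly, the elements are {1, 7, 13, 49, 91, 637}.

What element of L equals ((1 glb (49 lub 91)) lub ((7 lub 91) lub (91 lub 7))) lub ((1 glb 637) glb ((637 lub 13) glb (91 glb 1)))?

49 ∨ 91 = 637
1 ∧ 637 = 1
7 ∨ 91 = 91
91 ∨ 7 = 91
91 ∨ 91 = 91
1 ∨ 91 = 91
1 ∧ 637 = 1
637 ∨ 13 = 637
91 ∧ 1 = 1
637 ∧ 1 = 1
1 ∧ 1 = 1
91 ∨ 1 = 91

91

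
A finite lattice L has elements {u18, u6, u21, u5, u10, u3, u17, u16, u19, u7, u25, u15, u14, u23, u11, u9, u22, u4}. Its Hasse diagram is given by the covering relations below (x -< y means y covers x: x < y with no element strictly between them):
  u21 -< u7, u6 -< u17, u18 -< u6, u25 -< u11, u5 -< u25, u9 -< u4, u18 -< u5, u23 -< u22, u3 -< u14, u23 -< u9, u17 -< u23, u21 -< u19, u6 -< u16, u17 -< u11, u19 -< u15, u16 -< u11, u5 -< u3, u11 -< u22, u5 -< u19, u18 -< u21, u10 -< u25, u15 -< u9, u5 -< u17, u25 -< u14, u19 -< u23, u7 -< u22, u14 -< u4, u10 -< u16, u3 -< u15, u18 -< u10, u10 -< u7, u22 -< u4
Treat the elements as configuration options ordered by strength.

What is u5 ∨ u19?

Common upper bounds of {u5, u19}: u15, u19, u22, u23, u4, u9.
The least among these is u19.

u19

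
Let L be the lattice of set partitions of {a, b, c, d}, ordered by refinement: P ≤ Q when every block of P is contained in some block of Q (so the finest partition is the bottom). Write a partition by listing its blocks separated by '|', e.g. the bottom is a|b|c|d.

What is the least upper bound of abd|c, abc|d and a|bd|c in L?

The join of abd|c, abc|d, a|bd|c merges any blocks that overlap across the partitions, giving abcd.

abcd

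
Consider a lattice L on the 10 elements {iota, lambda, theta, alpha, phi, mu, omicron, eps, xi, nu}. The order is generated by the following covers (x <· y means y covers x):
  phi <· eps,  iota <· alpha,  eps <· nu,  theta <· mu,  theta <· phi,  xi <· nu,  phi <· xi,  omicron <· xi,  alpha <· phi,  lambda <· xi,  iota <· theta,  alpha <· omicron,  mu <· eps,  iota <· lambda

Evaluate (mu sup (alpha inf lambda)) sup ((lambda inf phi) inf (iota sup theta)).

alpha ∧ lambda = iota
mu ∨ iota = mu
lambda ∧ phi = iota
iota ∨ theta = theta
iota ∧ theta = iota
mu ∨ iota = mu

mu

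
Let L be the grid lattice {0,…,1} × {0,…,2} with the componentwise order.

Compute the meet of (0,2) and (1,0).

Common lower bounds of {(0,2), (1,0)}: (0,0).
The greatest among these is (0,0).

(0,0)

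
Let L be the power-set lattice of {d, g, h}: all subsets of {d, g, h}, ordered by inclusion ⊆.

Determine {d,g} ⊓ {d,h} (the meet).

{d}

Common lower bounds of {{d,g}, {d,h}}: {d}, {}.
The greatest among these is {d}.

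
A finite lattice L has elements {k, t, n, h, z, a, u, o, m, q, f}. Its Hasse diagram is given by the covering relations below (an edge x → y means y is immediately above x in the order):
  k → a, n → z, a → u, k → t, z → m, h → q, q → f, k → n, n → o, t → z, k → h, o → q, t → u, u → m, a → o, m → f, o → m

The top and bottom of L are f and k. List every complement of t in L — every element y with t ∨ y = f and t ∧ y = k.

h, q

Need y with t ∨ y = f and t ∧ y = k.
Checking each element gives: h, q.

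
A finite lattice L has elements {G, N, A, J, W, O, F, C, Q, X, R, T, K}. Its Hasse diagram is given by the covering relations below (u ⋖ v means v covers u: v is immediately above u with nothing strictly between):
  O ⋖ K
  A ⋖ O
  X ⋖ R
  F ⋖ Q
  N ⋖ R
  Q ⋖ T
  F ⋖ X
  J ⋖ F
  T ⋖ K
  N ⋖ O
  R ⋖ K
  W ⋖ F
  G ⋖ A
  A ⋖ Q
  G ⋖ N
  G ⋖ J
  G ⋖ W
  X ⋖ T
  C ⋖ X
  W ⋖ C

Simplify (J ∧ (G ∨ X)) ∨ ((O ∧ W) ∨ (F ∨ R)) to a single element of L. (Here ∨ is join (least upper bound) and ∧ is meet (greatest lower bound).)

R

G ∨ X = X
J ∧ X = J
O ∧ W = G
F ∨ R = R
G ∨ R = R
J ∨ R = R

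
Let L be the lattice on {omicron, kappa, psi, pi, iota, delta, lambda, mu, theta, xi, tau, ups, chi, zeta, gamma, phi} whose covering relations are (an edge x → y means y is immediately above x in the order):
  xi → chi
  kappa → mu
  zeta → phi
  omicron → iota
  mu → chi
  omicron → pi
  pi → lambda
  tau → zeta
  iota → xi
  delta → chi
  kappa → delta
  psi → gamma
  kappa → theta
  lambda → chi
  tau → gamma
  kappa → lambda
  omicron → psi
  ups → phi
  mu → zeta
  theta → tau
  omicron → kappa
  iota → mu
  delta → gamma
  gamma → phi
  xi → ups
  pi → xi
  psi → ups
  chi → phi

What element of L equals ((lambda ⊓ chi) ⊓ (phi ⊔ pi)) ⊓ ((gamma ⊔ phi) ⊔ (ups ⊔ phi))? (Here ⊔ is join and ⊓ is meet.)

lambda ∧ chi = lambda
phi ∨ pi = phi
lambda ∧ phi = lambda
gamma ∨ phi = phi
ups ∨ phi = phi
phi ∨ phi = phi
lambda ∧ phi = lambda

lambda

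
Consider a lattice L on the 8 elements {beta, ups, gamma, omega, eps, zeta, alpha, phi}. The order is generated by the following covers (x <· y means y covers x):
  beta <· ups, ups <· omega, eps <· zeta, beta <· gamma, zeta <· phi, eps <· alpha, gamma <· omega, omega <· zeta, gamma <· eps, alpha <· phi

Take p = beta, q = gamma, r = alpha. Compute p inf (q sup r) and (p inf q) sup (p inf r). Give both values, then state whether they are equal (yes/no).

q sup r = alpha, so p inf (q sup r) = beta inf alpha = beta.
p inf q = beta and p inf r = beta, so (p inf q) sup (p inf r) = beta sup beta = beta.
Equal: yes.

beta; beta; yes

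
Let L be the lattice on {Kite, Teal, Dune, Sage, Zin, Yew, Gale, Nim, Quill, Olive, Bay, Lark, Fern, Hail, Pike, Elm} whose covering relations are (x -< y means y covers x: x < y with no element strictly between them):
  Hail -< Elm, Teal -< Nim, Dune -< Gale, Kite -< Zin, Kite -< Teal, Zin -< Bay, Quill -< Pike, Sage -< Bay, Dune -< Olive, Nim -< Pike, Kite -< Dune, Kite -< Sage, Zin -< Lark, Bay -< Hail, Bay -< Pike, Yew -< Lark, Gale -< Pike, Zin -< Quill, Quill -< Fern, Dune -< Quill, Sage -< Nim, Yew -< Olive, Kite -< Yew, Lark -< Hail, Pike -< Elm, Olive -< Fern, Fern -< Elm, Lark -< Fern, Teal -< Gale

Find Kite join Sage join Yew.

Hail

Common upper bounds of {Kite, Sage, Yew}: Elm, Hail.
The least among these is Hail.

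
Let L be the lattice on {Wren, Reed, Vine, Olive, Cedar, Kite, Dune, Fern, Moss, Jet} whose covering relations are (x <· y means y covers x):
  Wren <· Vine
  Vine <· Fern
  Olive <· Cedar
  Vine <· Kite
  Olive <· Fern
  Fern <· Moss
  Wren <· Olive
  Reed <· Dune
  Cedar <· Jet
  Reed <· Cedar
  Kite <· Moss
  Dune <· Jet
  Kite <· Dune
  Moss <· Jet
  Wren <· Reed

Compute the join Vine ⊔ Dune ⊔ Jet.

Jet

Common upper bounds of {Vine, Dune, Jet}: Jet.
The least among these is Jet.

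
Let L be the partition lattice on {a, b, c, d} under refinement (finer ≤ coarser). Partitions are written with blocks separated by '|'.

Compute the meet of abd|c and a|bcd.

a|bd|c

The meet (common refinement) of abd|c and a|bcd intersects blocks pairwise, giving a|bd|c.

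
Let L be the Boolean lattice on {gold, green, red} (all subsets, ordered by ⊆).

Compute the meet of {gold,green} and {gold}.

{gold}

Common lower bounds of {{gold,green}, {gold}}: {gold}, ∅.
The greatest among these is {gold}.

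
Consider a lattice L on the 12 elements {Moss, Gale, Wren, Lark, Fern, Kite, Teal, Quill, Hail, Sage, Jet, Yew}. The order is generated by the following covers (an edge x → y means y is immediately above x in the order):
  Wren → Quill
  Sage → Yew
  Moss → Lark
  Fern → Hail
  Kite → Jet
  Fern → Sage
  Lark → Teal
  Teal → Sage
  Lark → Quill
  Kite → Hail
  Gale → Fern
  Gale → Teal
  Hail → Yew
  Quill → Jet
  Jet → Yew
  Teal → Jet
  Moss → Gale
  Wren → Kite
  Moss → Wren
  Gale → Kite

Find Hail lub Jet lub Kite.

Yew

Common upper bounds of {Hail, Jet, Kite}: Yew.
The least among these is Yew.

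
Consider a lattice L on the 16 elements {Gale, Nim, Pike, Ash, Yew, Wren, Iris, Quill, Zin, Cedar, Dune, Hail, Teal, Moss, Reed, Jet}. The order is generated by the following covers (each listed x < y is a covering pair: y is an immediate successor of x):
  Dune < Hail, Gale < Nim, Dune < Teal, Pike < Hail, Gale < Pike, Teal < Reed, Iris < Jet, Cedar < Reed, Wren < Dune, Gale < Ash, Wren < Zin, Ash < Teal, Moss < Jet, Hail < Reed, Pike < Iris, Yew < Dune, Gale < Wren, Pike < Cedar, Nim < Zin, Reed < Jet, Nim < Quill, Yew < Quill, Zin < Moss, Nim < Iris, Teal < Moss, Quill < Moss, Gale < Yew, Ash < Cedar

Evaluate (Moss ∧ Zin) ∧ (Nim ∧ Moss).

Moss ∧ Zin = Zin
Nim ∧ Moss = Nim
Zin ∧ Nim = Nim

Nim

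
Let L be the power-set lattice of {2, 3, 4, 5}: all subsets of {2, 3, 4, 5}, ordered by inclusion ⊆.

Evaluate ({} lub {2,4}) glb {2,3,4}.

{} ∨ {2,4} = {2,4}
{2,4} ∧ {2,3,4} = {2,4}

{2,4}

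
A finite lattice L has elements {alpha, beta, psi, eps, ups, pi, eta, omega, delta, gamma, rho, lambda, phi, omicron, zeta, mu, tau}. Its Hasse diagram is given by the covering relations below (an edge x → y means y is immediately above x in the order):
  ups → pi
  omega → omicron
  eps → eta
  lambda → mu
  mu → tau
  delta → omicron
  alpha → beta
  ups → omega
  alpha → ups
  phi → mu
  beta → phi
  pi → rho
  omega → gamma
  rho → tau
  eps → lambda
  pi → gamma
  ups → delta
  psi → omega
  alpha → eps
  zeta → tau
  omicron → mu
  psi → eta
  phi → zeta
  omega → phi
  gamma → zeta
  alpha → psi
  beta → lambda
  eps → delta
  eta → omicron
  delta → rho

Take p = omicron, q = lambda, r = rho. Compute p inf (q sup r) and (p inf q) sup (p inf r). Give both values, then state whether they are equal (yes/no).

q sup r = tau, so p inf (q sup r) = omicron inf tau = omicron.
p inf q = eps and p inf r = delta, so (p inf q) sup (p inf r) = eps sup delta = delta.
Equal: no.

omicron; delta; no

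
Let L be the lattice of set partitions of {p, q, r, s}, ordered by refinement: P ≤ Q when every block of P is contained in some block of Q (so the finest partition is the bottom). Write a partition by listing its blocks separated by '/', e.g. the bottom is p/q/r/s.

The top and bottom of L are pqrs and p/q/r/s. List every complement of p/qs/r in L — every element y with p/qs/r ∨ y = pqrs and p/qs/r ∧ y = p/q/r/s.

pq/rs, pqr/s, prs/q, ps/qr

Need y with p/qs/r ∨ y = pqrs and p/qs/r ∧ y = p/q/r/s.
Checking each element gives: pq/rs, pqr/s, prs/q, ps/qr.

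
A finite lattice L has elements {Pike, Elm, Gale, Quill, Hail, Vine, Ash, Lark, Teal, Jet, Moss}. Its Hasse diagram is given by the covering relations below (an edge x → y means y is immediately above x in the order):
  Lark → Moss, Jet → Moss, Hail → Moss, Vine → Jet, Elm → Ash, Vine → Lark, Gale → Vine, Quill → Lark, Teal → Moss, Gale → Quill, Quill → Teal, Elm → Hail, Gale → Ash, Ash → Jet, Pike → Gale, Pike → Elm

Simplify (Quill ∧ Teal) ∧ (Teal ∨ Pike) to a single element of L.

Quill ∧ Teal = Quill
Teal ∨ Pike = Teal
Quill ∧ Teal = Quill

Quill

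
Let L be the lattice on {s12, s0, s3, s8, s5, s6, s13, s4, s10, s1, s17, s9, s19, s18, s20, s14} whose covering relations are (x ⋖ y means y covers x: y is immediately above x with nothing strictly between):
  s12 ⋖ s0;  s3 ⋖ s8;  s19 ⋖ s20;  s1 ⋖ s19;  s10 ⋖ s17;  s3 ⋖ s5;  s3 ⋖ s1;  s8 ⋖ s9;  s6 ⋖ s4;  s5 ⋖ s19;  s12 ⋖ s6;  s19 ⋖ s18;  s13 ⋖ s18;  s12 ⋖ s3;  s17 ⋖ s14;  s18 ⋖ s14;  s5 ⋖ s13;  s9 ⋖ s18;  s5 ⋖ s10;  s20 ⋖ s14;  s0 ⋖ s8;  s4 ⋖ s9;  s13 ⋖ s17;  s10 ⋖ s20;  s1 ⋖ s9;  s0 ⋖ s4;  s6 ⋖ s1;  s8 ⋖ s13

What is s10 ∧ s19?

s5

Common lower bounds of {s10, s19}: s12, s3, s5.
The greatest among these is s5.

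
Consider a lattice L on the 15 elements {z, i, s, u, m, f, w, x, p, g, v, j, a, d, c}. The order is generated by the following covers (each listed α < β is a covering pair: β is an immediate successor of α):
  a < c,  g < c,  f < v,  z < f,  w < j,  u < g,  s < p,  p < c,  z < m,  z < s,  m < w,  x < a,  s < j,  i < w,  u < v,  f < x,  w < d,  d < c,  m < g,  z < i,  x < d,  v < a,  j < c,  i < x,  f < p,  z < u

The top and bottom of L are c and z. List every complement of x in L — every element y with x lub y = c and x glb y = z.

Need y with x ∨ y = c and x ∧ y = z.
Checking each element gives: g, s.

g, s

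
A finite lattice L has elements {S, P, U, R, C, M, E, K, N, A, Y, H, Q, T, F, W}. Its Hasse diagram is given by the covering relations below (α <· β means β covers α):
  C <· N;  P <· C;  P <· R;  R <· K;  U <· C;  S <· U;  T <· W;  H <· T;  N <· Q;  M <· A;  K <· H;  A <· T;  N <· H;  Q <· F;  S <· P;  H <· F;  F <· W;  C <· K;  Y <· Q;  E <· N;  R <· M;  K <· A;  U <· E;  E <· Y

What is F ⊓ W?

F

Common lower bounds of {F, W}: C, E, F, H, K, N, P, Q, R, S, U, Y.
The greatest among these is F.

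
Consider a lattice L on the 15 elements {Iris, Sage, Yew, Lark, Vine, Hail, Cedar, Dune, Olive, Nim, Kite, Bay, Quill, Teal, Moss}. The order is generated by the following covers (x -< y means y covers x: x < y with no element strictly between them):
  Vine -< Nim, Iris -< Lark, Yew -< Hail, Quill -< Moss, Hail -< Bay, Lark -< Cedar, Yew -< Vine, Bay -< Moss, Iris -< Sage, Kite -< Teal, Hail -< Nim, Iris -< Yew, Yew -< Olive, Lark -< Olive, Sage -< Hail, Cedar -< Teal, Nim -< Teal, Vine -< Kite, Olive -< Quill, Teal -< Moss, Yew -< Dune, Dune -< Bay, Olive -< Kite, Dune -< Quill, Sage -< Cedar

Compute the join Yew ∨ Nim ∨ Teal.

Teal

Common upper bounds of {Yew, Nim, Teal}: Moss, Teal.
The least among these is Teal.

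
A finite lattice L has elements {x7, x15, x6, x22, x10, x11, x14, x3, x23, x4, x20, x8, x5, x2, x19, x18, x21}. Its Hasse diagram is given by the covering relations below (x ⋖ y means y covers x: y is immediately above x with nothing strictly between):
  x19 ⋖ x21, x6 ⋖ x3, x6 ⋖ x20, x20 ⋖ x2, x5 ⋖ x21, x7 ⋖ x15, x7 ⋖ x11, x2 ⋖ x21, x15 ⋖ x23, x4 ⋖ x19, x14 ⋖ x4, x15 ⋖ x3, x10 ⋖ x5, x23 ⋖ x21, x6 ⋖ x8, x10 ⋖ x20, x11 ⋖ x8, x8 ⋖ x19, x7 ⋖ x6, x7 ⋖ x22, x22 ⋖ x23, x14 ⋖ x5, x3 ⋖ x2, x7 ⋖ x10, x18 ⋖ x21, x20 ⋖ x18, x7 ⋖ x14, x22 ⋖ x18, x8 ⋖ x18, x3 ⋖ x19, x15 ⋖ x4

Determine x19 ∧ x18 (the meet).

Common lower bounds of {x19, x18}: x11, x6, x7, x8.
The greatest among these is x8.

x8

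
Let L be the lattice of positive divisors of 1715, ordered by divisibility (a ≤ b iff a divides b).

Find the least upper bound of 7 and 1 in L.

Common upper bounds of {7, 1}: 1715, 245, 343, 35, 49, 7.
The least among these is 7.

7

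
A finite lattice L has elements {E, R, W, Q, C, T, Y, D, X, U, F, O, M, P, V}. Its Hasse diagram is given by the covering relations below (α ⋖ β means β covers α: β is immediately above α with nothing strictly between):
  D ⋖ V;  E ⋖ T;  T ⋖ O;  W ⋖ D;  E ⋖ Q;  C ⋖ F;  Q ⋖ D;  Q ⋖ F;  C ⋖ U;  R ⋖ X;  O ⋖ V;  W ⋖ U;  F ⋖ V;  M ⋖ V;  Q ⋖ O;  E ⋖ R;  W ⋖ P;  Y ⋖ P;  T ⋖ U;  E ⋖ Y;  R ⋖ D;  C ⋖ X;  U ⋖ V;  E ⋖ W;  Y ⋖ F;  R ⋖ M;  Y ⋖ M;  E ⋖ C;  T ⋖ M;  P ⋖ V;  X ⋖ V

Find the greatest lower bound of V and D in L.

D

Common lower bounds of {V, D}: D, E, Q, R, W.
The greatest among these is D.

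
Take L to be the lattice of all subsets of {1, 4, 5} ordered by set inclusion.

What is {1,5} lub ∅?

{1,5}

Under ⊆, join is union: {1,5} ∪ ∅ = {1,5}.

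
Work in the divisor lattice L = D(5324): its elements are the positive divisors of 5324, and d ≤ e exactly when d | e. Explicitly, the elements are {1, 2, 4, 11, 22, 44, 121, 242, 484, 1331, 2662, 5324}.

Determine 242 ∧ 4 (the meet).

2

In the divisibility order, the meet is the greatest common divisor: gcd(242, 4) = 2.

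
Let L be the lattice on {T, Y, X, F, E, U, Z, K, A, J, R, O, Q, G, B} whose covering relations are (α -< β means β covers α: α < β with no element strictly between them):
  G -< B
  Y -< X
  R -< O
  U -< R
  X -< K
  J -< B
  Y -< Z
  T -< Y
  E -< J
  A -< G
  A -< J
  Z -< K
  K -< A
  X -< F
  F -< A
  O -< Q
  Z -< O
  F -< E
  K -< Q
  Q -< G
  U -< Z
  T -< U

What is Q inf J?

Common lower bounds of {Q, J}: K, T, U, X, Y, Z.
The greatest among these is K.

K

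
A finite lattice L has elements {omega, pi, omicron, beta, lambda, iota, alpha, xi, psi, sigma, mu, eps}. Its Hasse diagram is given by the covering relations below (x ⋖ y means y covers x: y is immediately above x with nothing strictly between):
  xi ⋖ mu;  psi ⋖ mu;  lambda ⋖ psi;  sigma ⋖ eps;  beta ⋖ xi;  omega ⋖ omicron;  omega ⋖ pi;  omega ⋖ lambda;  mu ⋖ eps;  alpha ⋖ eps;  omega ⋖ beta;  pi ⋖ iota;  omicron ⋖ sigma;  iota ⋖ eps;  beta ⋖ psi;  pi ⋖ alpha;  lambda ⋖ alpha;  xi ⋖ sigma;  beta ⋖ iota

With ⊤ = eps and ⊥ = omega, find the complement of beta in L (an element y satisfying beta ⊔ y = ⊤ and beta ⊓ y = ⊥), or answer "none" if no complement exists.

alpha

Need y with beta ∨ y = eps and beta ∧ y = omega.
Checking each element gives: alpha.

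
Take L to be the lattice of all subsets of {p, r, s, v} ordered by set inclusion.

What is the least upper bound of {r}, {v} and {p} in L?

Under ⊆, join is union: {r} ∪ {v} ∪ {p} = {p,r,v}.

{p,r,v}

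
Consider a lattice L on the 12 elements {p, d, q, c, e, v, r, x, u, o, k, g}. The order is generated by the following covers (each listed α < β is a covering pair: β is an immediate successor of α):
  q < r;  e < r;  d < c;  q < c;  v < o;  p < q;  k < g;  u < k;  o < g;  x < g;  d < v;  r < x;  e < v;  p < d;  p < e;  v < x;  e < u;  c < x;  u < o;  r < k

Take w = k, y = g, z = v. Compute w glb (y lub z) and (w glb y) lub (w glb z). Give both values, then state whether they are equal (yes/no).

k; k; yes

y lub z = g, so w glb (y lub z) = k glb g = k.
w glb y = k and w glb z = e, so (w glb y) lub (w glb z) = k lub e = k.
Equal: yes.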